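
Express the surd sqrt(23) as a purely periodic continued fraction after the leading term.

Write x_i = (sqrt(23) + m_i)/d_i with (m_0, d_0) = (0, 1). a_0 = floor(sqrt(23)) = 4, since 4^2 = 16 <= 23 < 25 = 5^2.
Iterate m_{i+1} = d_i*a_i - m_i, d_{i+1} = (23 - m_{i+1}^2)/d_i, a_{i+1} = floor((a_0 + m_{i+1})/d_{i+1}):
  m_1 = 1*4 - 0 = 4, d_1 = (23 - 4^2)/1 = 7/1 = 7, a_1 = floor((4 + 4)/7) = 1.
  m_2 = 7*1 - 4 = 3, d_2 = (23 - 3^2)/7 = 14/7 = 2, a_2 = floor((4 + 3)/2) = 3.
  m_3 = 2*3 - 3 = 3, d_3 = (23 - 3^2)/2 = 14/2 = 7, a_3 = floor((4 + 3)/7) = 1.
  m_4 = 7*1 - 3 = 4, d_4 = (23 - 4^2)/7 = 7/7 = 1, a_4 = floor((4 + 4)/1) = 8.
  m_5 = 1*8 - 4 = 4, d_5 = (23 - 4^2)/1 = 7/1 = 7: (m_5, d_5) = (m_1, d_1) = (4, 7), so from here the quotients repeat a_1, ..., a_4; the period length is 4.
Hence the expansion of sqrt(23) is a_0 = 4 followed by the repeating block 1, 3, 1, 8 (period 4).

[4; (1, 3, 1, 8)]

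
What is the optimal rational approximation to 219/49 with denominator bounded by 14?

58/13

Expand x = 219/49 as a continued fraction with the Euclidean algorithm:
  219 = 4*49 + 23, so a_0 = 4.
  49 = 2*23 + 3, so a_1 = 2.
  23 = 7*3 + 2, so a_2 = 7.
  3 = 1*2 + 1, so a_3 = 1.
  2 = 2*1 + 0, so a_4 = 2.
so x = [4; 2, 7, 1, 2].
Convergents (p_i = a_i*p_{i-1} + p_{i-2}, q_i = a_i*q_{i-1} + q_{i-2} with p_{-2}=0, p_{-1}=1, q_{-2}=1, q_{-1}=0), until the denominator exceeds 14:
  i=0: a_0=4, p_0 = 4*1 + 0 = 4, q_0 = 4*0 + 1 = 1.
  i=1: a_1=2, p_1 = 2*4 + 1 = 9, q_1 = 2*1 + 0 = 2.
  i=2: a_2=7, p_2 = 7*9 + 4 = 67, q_2 = 7*2 + 1 = 15.
q_2 = 15 > 14, so the last convergent with denominator <= 14 is p_1/q_1 = 9/2.
The closest fraction with denominator <= 14 is either p_1/q_1 or the intermediate fraction (k*p_1 + p_0)/(k*q_1 + q_0) with the largest k >= 1 whose denominator stays <= 14; these approach x as k grows, and every other convergent or intermediate fraction in range is farther away.
Largest k: floor((14 - q_0)/q_1) = floor((14 - 1)/2) = 6.
That gives (6*9 + 4)/(6*2 + 1) = 58/13.
Compare the errors: |x - 9/2| = |219*2 - 9*49|/(49*2) = 3/98, and |x - 58/13| = |219*13 - 58*49|/(49*13) = 5/637.
Cross-multiplying, 5*98 = 490 < 1911 = 3*637, so 5/637 is smaller: the intermediate fraction 58/13 is closer to x than 9/2.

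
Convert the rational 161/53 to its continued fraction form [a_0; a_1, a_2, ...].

Run the Euclidean algorithm on 161 and 53; the successive quotients are the partial quotients a_0, a_1, ... (each step inverts the fractional part left over by the previous one):
  161 = 3*53 + 2, so a_0 = 3.
  53 = 26*2 + 1, so a_1 = 26.
  2 = 2*1 + 0, so a_2 = 2.
The remainder reaches 0 after 3 divisions, so the expansion has 3 partial quotients, read off in order.

[3; 26, 2]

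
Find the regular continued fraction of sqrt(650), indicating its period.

Write x_i = (sqrt(650) + m_i)/d_i with (m_0, d_0) = (0, 1). a_0 = floor(sqrt(650)) = 25, since 25^2 = 625 <= 650 < 676 = 26^2.
Iterate m_{i+1} = d_i*a_i - m_i, d_{i+1} = (650 - m_{i+1}^2)/d_i, a_{i+1} = floor((a_0 + m_{i+1})/d_{i+1}):
  m_1 = 1*25 - 0 = 25, d_1 = (650 - 25^2)/1 = 25/1 = 25, a_1 = floor((25 + 25)/25) = 2.
  m_2 = 25*2 - 25 = 25, d_2 = (650 - 25^2)/25 = 25/25 = 1, a_2 = floor((25 + 25)/1) = 50.
  m_3 = 1*50 - 25 = 25, d_3 = (650 - 25^2)/1 = 25/1 = 25: (m_3, d_3) = (m_1, d_1) = (25, 25), so from here the quotients repeat a_1, a_2; the period length is 2.
Hence the expansion of sqrt(650) is a_0 = 25 followed by the repeating block 2, 50 (period 2).

[25; (2, 50)]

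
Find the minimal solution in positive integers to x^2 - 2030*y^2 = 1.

First expand sqrt(2030) as a continued fraction. With x_i = (sqrt(2030) + m_i)/d_i and (m_0, d_0) = (0, 1): a_0 = floor(sqrt(2030)) = 45, since 45^2 = 2025 <= 2030 < 2116 = 46^2.
Iterate m_{i+1} = d_i*a_i - m_i, d_{i+1} = (2030 - m_{i+1}^2)/d_i, a_{i+1} = floor((a_0 + m_{i+1})/d_{i+1}):
  m_1 = 1*45 - 0 = 45, d_1 = (2030 - 45^2)/1 = 5/1 = 5, a_1 = floor((45 + 45)/5) = 18.
  m_2 = 5*18 - 45 = 45, d_2 = (2030 - 45^2)/5 = 5/5 = 1, a_2 = floor((45 + 45)/1) = 90.
  m_3 = 1*90 - 45 = 45, d_3 = (2030 - 45^2)/1 = 5/1 = 5: (m_3, d_3) = (m_1, d_1) = (45, 5), so from here the quotients repeat a_1, a_2; the period length is 2.
So sqrt(2030) = [45; (18, 90)] with period length k = 2.
k is even, so the fundamental solution of x^2 - 2030y^2 = 1 is (p_{k-1}, q_{k-1}) = (p_1, q_1); compute convergents through index 1.
Convergents (p_i = a_i*p_{i-1} + p_{i-2}, q_i = a_i*q_{i-1} + q_{i-2} with p_{-2}=0, p_{-1}=1, q_{-2}=1, q_{-1}=0):
  i=0: a_0=45, p_0 = 45*1 + 0 = 45, q_0 = 45*0 + 1 = 1.
  i=1: a_1=18, p_1 = 18*45 + 1 = 811, q_1 = 18*1 + 0 = 18.
Check: 811^2 - 2030*18^2 = 657721 - 657720 = 1, so (x, y) = (811, 18) solves the equation, and by the theorem it is the least positive solution.

(x, y) = (811, 18)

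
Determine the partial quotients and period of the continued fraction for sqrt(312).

Write x_i = (sqrt(312) + m_i)/d_i with (m_0, d_0) = (0, 1). a_0 = floor(sqrt(312)) = 17, since 17^2 = 289 <= 312 < 324 = 18^2.
Iterate m_{i+1} = d_i*a_i - m_i, d_{i+1} = (312 - m_{i+1}^2)/d_i, a_{i+1} = floor((a_0 + m_{i+1})/d_{i+1}):
  m_1 = 1*17 - 0 = 17, d_1 = (312 - 17^2)/1 = 23/1 = 23, a_1 = floor((17 + 17)/23) = 1.
  m_2 = 23*1 - 17 = 6, d_2 = (312 - 6^2)/23 = 276/23 = 12, a_2 = floor((17 + 6)/12) = 1.
  m_3 = 12*1 - 6 = 6, d_3 = (312 - 6^2)/12 = 276/12 = 23, a_3 = floor((17 + 6)/23) = 1.
  m_4 = 23*1 - 6 = 17, d_4 = (312 - 17^2)/23 = 23/23 = 1, a_4 = floor((17 + 17)/1) = 34.
  m_5 = 1*34 - 17 = 17, d_5 = (312 - 17^2)/1 = 23/1 = 23: (m_5, d_5) = (m_1, d_1) = (17, 23), so from here the quotients repeat a_1, ..., a_4; the period length is 4.
Hence the expansion of sqrt(312) is a_0 = 17 followed by the repeating block 1, 1, 1, 34 (period 4).

[17; (1, 1, 1, 34)]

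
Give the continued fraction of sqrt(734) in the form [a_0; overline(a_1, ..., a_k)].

Write x_i = (sqrt(734) + m_i)/d_i with (m_0, d_0) = (0, 1). a_0 = floor(sqrt(734)) = 27, since 27^2 = 729 <= 734 < 784 = 28^2.
Iterate m_{i+1} = d_i*a_i - m_i, d_{i+1} = (734 - m_{i+1}^2)/d_i, a_{i+1} = floor((a_0 + m_{i+1})/d_{i+1}):
  m_1 = 1*27 - 0 = 27, d_1 = (734 - 27^2)/1 = 5/1 = 5, a_1 = floor((27 + 27)/5) = 10.
  m_2 = 5*10 - 27 = 23, d_2 = (734 - 23^2)/5 = 205/5 = 41, a_2 = floor((27 + 23)/41) = 1.
  m_3 = 41*1 - 23 = 18, d_3 = (734 - 18^2)/41 = 410/41 = 10, a_3 = floor((27 + 18)/10) = 4.
  m_4 = 10*4 - 18 = 22, d_4 = (734 - 22^2)/10 = 250/10 = 25, a_4 = floor((27 + 22)/25) = 1.
  m_5 = 25*1 - 22 = 3, d_5 = (734 - 3^2)/25 = 725/25 = 29, a_5 = floor((27 + 3)/29) = 1.
  m_6 = 29*1 - 3 = 26, d_6 = (734 - 26^2)/29 = 58/29 = 2, a_6 = floor((27 + 26)/2) = 26.
  m_7 = 2*26 - 26 = 26, d_7 = (734 - 26^2)/2 = 58/2 = 29, a_7 = floor((27 + 26)/29) = 1.
  m_8 = 29*1 - 26 = 3, d_8 = (734 - 3^2)/29 = 725/29 = 25, a_8 = floor((27 + 3)/25) = 1.
  m_9 = 25*1 - 3 = 22, d_9 = (734 - 22^2)/25 = 250/25 = 10, a_9 = floor((27 + 22)/10) = 4.
  m_10 = 10*4 - 22 = 18, d_10 = (734 - 18^2)/10 = 410/10 = 41, a_10 = floor((27 + 18)/41) = 1.
  m_11 = 41*1 - 18 = 23, d_11 = (734 - 23^2)/41 = 205/41 = 5, a_11 = floor((27 + 23)/5) = 10.
  m_12 = 5*10 - 23 = 27, d_12 = (734 - 27^2)/5 = 5/5 = 1, a_12 = floor((27 + 27)/1) = 54.
  m_13 = 1*54 - 27 = 27, d_13 = (734 - 27^2)/1 = 5/1 = 5: (m_13, d_13) = (m_1, d_1) = (27, 5), so from here the quotients repeat a_1, ..., a_12; the period length is 12.
Hence the expansion of sqrt(734) is a_0 = 27 followed by the repeating block 10, 1, 4, 1, 1, 26, 1, 1, 4, 1, 10, 54 (period 12).

[27; overline(10, 1, 4, 1, 1, 26, 1, 1, 4, 1, 10, 54)]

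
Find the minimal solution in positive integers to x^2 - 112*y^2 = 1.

First expand sqrt(112) as a continued fraction. With x_i = (sqrt(112) + m_i)/d_i and (m_0, d_0) = (0, 1): a_0 = floor(sqrt(112)) = 10, since 10^2 = 100 <= 112 < 121 = 11^2.
Iterate m_{i+1} = d_i*a_i - m_i, d_{i+1} = (112 - m_{i+1}^2)/d_i, a_{i+1} = floor((a_0 + m_{i+1})/d_{i+1}):
  m_1 = 1*10 - 0 = 10, d_1 = (112 - 10^2)/1 = 12/1 = 12, a_1 = floor((10 + 10)/12) = 1.
  m_2 = 12*1 - 10 = 2, d_2 = (112 - 2^2)/12 = 108/12 = 9, a_2 = floor((10 + 2)/9) = 1.
  m_3 = 9*1 - 2 = 7, d_3 = (112 - 7^2)/9 = 63/9 = 7, a_3 = floor((10 + 7)/7) = 2.
  m_4 = 7*2 - 7 = 7, d_4 = (112 - 7^2)/7 = 63/7 = 9, a_4 = floor((10 + 7)/9) = 1.
  m_5 = 9*1 - 7 = 2, d_5 = (112 - 2^2)/9 = 108/9 = 12, a_5 = floor((10 + 2)/12) = 1.
  m_6 = 12*1 - 2 = 10, d_6 = (112 - 10^2)/12 = 12/12 = 1, a_6 = floor((10 + 10)/1) = 20.
  m_7 = 1*20 - 10 = 10, d_7 = (112 - 10^2)/1 = 12/1 = 12: (m_7, d_7) = (m_1, d_1) = (10, 12), so from here the quotients repeat a_1, ..., a_6; the period length is 6.
So sqrt(112) = [10; (1, 1, 2, 1, 1, 20)] with period length k = 6.
k is even, so the fundamental solution of x^2 - 112y^2 = 1 is (p_{k-1}, q_{k-1}) = (p_5, q_5); compute convergents through index 5.
Convergents (p_i = a_i*p_{i-1} + p_{i-2}, q_i = a_i*q_{i-1} + q_{i-2} with p_{-2}=0, p_{-1}=1, q_{-2}=1, q_{-1}=0):
  i=0: a_0=10, p_0 = 10*1 + 0 = 10, q_0 = 10*0 + 1 = 1.
  i=1: a_1=1, p_1 = 1*10 + 1 = 11, q_1 = 1*1 + 0 = 1.
  i=2: a_2=1, p_2 = 1*11 + 10 = 21, q_2 = 1*1 + 1 = 2.
  i=3: a_3=2, p_3 = 2*21 + 11 = 53, q_3 = 2*2 + 1 = 5.
  i=4: a_4=1, p_4 = 1*53 + 21 = 74, q_4 = 1*5 + 2 = 7.
  i=5: a_5=1, p_5 = 1*74 + 53 = 127, q_5 = 1*7 + 5 = 12.
Check: 127^2 - 112*12^2 = 16129 - 16128 = 1, so (x, y) = (127, 12) solves the equation, and by the theorem it is the least positive solution.

(x, y) = (127, 12)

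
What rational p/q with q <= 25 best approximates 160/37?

108/25

Expand x = 160/37 as a continued fraction with the Euclidean algorithm:
  160 = 4*37 + 12, so a_0 = 4.
  37 = 3*12 + 1, so a_1 = 3.
  12 = 12*1 + 0, so a_2 = 12.
so x = [4; 3, 12].
Convergents (p_i = a_i*p_{i-1} + p_{i-2}, q_i = a_i*q_{i-1} + q_{i-2} with p_{-2}=0, p_{-1}=1, q_{-2}=1, q_{-1}=0), until the denominator exceeds 25:
  i=0: a_0=4, p_0 = 4*1 + 0 = 4, q_0 = 4*0 + 1 = 1.
  i=1: a_1=3, p_1 = 3*4 + 1 = 13, q_1 = 3*1 + 0 = 3.
  i=2: a_2=12, p_2 = 12*13 + 4 = 160, q_2 = 12*3 + 1 = 37.
q_2 = 37 > 25, so the last convergent with denominator <= 25 is p_1/q_1 = 13/3.
The closest fraction with denominator <= 25 is either p_1/q_1 or the intermediate fraction (k*p_1 + p_0)/(k*q_1 + q_0) with the largest k >= 1 whose denominator stays <= 25; these approach x as k grows, and every other convergent or intermediate fraction in range is farther away.
Largest k: floor((25 - q_0)/q_1) = floor((25 - 1)/3) = 8.
That gives (8*13 + 4)/(8*3 + 1) = 108/25.
Compare the errors: |x - 13/3| = |160*3 - 13*37|/(37*3) = 1/111, and |x - 108/25| = |160*25 - 108*37|/(37*25) = 4/925.
Cross-multiplying, 4*111 = 444 < 925 = 1*925, so 4/925 is smaller: the intermediate fraction 108/25 is closer to x than 13/3.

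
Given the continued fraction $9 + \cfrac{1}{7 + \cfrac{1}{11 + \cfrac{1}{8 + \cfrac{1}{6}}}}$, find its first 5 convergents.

9/1, 64/7, 713/78, 5768/631, 35321/3864

Using the convergent recurrence p_i = a_i*p_{i-1} + p_{i-2}, q_i = a_i*q_{i-1} + q_{i-2} with p_{-2}=0, p_{-1}=1, q_{-2}=1, q_{-1}=0:
  i=0: a_0=9, p_0 = 9*1 + 0 = 9, q_0 = 9*0 + 1 = 1.
  i=1: a_1=7, p_1 = 7*9 + 1 = 64, q_1 = 7*1 + 0 = 7.
  i=2: a_2=11, p_2 = 11*64 + 9 = 713, q_2 = 11*7 + 1 = 78.
  i=3: a_3=8, p_3 = 8*713 + 64 = 5768, q_3 = 8*78 + 7 = 631.
  i=4: a_4=6, p_4 = 6*5768 + 713 = 35321, q_4 = 6*631 + 78 = 3864.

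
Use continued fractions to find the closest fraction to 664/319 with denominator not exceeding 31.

52/25

Expand x = 664/319 as a continued fraction with the Euclidean algorithm:
  664 = 2*319 + 26, so a_0 = 2.
  319 = 12*26 + 7, so a_1 = 12.
  26 = 3*7 + 5, so a_2 = 3.
  7 = 1*5 + 2, so a_3 = 1.
  5 = 2*2 + 1, so a_4 = 2.
  2 = 2*1 + 0, so a_5 = 2.
so x = [2; 12, 3, 1, 2, 2].
Convergents (p_i = a_i*p_{i-1} + p_{i-2}, q_i = a_i*q_{i-1} + q_{i-2} with p_{-2}=0, p_{-1}=1, q_{-2}=1, q_{-1}=0), until the denominator exceeds 31:
  i=0: a_0=2, p_0 = 2*1 + 0 = 2, q_0 = 2*0 + 1 = 1.
  i=1: a_1=12, p_1 = 12*2 + 1 = 25, q_1 = 12*1 + 0 = 12.
  i=2: a_2=3, p_2 = 3*25 + 2 = 77, q_2 = 3*12 + 1 = 37.
q_2 = 37 > 31, so the last convergent with denominator <= 31 is p_1/q_1 = 25/12.
The closest fraction with denominator <= 31 is either p_1/q_1 or the intermediate fraction (k*p_1 + p_0)/(k*q_1 + q_0) with the largest k >= 1 whose denominator stays <= 31; these approach x as k grows, and every other convergent or intermediate fraction in range is farther away.
Largest k: floor((31 - q_0)/q_1) = floor((31 - 1)/12) = 2.
That gives (2*25 + 2)/(2*12 + 1) = 52/25.
Compare the errors: |x - 25/12| = |664*12 - 25*319|/(319*12) = 7/3828, and |x - 52/25| = |664*25 - 52*319|/(319*25) = 12/7975.
Cross-multiplying, 12*3828 = 45936 < 55825 = 7*7975, so 12/7975 is smaller: the intermediate fraction 52/25 is closer to x than 25/12.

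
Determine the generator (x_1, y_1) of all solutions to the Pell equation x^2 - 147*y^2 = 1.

First expand sqrt(147) as a continued fraction. With x_i = (sqrt(147) + m_i)/d_i and (m_0, d_0) = (0, 1): a_0 = floor(sqrt(147)) = 12, since 12^2 = 144 <= 147 < 169 = 13^2.
Iterate m_{i+1} = d_i*a_i - m_i, d_{i+1} = (147 - m_{i+1}^2)/d_i, a_{i+1} = floor((a_0 + m_{i+1})/d_{i+1}):
  m_1 = 1*12 - 0 = 12, d_1 = (147 - 12^2)/1 = 3/1 = 3, a_1 = floor((12 + 12)/3) = 8.
  m_2 = 3*8 - 12 = 12, d_2 = (147 - 12^2)/3 = 3/3 = 1, a_2 = floor((12 + 12)/1) = 24.
  m_3 = 1*24 - 12 = 12, d_3 = (147 - 12^2)/1 = 3/1 = 3: (m_3, d_3) = (m_1, d_1) = (12, 3), so from here the quotients repeat a_1, a_2; the period length is 2.
So sqrt(147) = [12; (8, 24)] with period length k = 2.
k is even, so the fundamental solution of x^2 - 147y^2 = 1 is (p_{k-1}, q_{k-1}) = (p_1, q_1); compute convergents through index 1.
Convergents (p_i = a_i*p_{i-1} + p_{i-2}, q_i = a_i*q_{i-1} + q_{i-2} with p_{-2}=0, p_{-1}=1, q_{-2}=1, q_{-1}=0):
  i=0: a_0=12, p_0 = 12*1 + 0 = 12, q_0 = 12*0 + 1 = 1.
  i=1: a_1=8, p_1 = 8*12 + 1 = 97, q_1 = 8*1 + 0 = 8.
Check: 97^2 - 147*8^2 = 9409 - 9408 = 1, so (x, y) = (97, 8) solves the equation, and by the theorem it is the least positive solution.

(x, y) = (97, 8)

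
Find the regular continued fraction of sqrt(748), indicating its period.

[27; (2, 1, 6, 5, 1, 12, 1, 5, 6, 1, 2, 54)]

Write x_i = (sqrt(748) + m_i)/d_i with (m_0, d_0) = (0, 1). a_0 = floor(sqrt(748)) = 27, since 27^2 = 729 <= 748 < 784 = 28^2.
Iterate m_{i+1} = d_i*a_i - m_i, d_{i+1} = (748 - m_{i+1}^2)/d_i, a_{i+1} = floor((a_0 + m_{i+1})/d_{i+1}):
  m_1 = 1*27 - 0 = 27, d_1 = (748 - 27^2)/1 = 19/1 = 19, a_1 = floor((27 + 27)/19) = 2.
  m_2 = 19*2 - 27 = 11, d_2 = (748 - 11^2)/19 = 627/19 = 33, a_2 = floor((27 + 11)/33) = 1.
  m_3 = 33*1 - 11 = 22, d_3 = (748 - 22^2)/33 = 264/33 = 8, a_3 = floor((27 + 22)/8) = 6.
  m_4 = 8*6 - 22 = 26, d_4 = (748 - 26^2)/8 = 72/8 = 9, a_4 = floor((27 + 26)/9) = 5.
  m_5 = 9*5 - 26 = 19, d_5 = (748 - 19^2)/9 = 387/9 = 43, a_5 = floor((27 + 19)/43) = 1.
  m_6 = 43*1 - 19 = 24, d_6 = (748 - 24^2)/43 = 172/43 = 4, a_6 = floor((27 + 24)/4) = 12.
  m_7 = 4*12 - 24 = 24, d_7 = (748 - 24^2)/4 = 172/4 = 43, a_7 = floor((27 + 24)/43) = 1.
  m_8 = 43*1 - 24 = 19, d_8 = (748 - 19^2)/43 = 387/43 = 9, a_8 = floor((27 + 19)/9) = 5.
  m_9 = 9*5 - 19 = 26, d_9 = (748 - 26^2)/9 = 72/9 = 8, a_9 = floor((27 + 26)/8) = 6.
  m_10 = 8*6 - 26 = 22, d_10 = (748 - 22^2)/8 = 264/8 = 33, a_10 = floor((27 + 22)/33) = 1.
  m_11 = 33*1 - 22 = 11, d_11 = (748 - 11^2)/33 = 627/33 = 19, a_11 = floor((27 + 11)/19) = 2.
  m_12 = 19*2 - 11 = 27, d_12 = (748 - 27^2)/19 = 19/19 = 1, a_12 = floor((27 + 27)/1) = 54.
  m_13 = 1*54 - 27 = 27, d_13 = (748 - 27^2)/1 = 19/1 = 19: (m_13, d_13) = (m_1, d_1) = (27, 19), so from here the quotients repeat a_1, ..., a_12; the period length is 12.
Hence the expansion of sqrt(748) is a_0 = 27 followed by the repeating block 2, 1, 6, 5, 1, 12, 1, 5, 6, 1, 2, 54 (period 12).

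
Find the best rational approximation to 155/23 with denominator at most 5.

27/4

Expand x = 155/23 as a continued fraction with the Euclidean algorithm:
  155 = 6*23 + 17, so a_0 = 6.
  23 = 1*17 + 6, so a_1 = 1.
  17 = 2*6 + 5, so a_2 = 2.
  6 = 1*5 + 1, so a_3 = 1.
  5 = 5*1 + 0, so a_4 = 5.
so x = [6; 1, 2, 1, 5].
Convergents (p_i = a_i*p_{i-1} + p_{i-2}, q_i = a_i*q_{i-1} + q_{i-2} with p_{-2}=0, p_{-1}=1, q_{-2}=1, q_{-1}=0), until the denominator exceeds 5:
  i=0: a_0=6, p_0 = 6*1 + 0 = 6, q_0 = 6*0 + 1 = 1.
  i=1: a_1=1, p_1 = 1*6 + 1 = 7, q_1 = 1*1 + 0 = 1.
  i=2: a_2=2, p_2 = 2*7 + 6 = 20, q_2 = 2*1 + 1 = 3.
  i=3: a_3=1, p_3 = 1*20 + 7 = 27, q_3 = 1*3 + 1 = 4.
  i=4: a_4=5, p_4 = 5*27 + 20 = 155, q_4 = 5*4 + 3 = 23.
q_4 = 23 > 5, so the last convergent with denominator <= 5 is p_3/q_3 = 27/4.
The closest fraction with denominator <= 5 is either p_3/q_3 or the intermediate fraction (k*p_3 + p_2)/(k*q_3 + q_2) with the largest k >= 1 whose denominator stays <= 5; these approach x as k grows, and every other convergent or intermediate fraction in range is farther away.
Largest k: floor((5 - q_2)/q_3) = floor((5 - 3)/4) = 0.
Since k = 0, no intermediate fraction beyond p_3/q_3 has denominator <= 5, so the convergent 27/4 is the closest (its error is |155*4 - 27*23|/(23*4) = 1/92).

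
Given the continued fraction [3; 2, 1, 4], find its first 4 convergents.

Using the convergent recurrence p_i = a_i*p_{i-1} + p_{i-2}, q_i = a_i*q_{i-1} + q_{i-2} with p_{-2}=0, p_{-1}=1, q_{-2}=1, q_{-1}=0:
  i=0: a_0=3, p_0 = 3*1 + 0 = 3, q_0 = 3*0 + 1 = 1.
  i=1: a_1=2, p_1 = 2*3 + 1 = 7, q_1 = 2*1 + 0 = 2.
  i=2: a_2=1, p_2 = 1*7 + 3 = 10, q_2 = 1*2 + 1 = 3.
  i=3: a_3=4, p_3 = 4*10 + 7 = 47, q_3 = 4*3 + 2 = 14.

3/1, 7/2, 10/3, 47/14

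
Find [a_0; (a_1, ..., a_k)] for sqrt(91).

Write x_i = (sqrt(91) + m_i)/d_i with (m_0, d_0) = (0, 1). a_0 = floor(sqrt(91)) = 9, since 9^2 = 81 <= 91 < 100 = 10^2.
Iterate m_{i+1} = d_i*a_i - m_i, d_{i+1} = (91 - m_{i+1}^2)/d_i, a_{i+1} = floor((a_0 + m_{i+1})/d_{i+1}):
  m_1 = 1*9 - 0 = 9, d_1 = (91 - 9^2)/1 = 10/1 = 10, a_1 = floor((9 + 9)/10) = 1.
  m_2 = 10*1 - 9 = 1, d_2 = (91 - 1^2)/10 = 90/10 = 9, a_2 = floor((9 + 1)/9) = 1.
  m_3 = 9*1 - 1 = 8, d_3 = (91 - 8^2)/9 = 27/9 = 3, a_3 = floor((9 + 8)/3) = 5.
  m_4 = 3*5 - 8 = 7, d_4 = (91 - 7^2)/3 = 42/3 = 14, a_4 = floor((9 + 7)/14) = 1.
  m_5 = 14*1 - 7 = 7, d_5 = (91 - 7^2)/14 = 42/14 = 3, a_5 = floor((9 + 7)/3) = 5.
  m_6 = 3*5 - 7 = 8, d_6 = (91 - 8^2)/3 = 27/3 = 9, a_6 = floor((9 + 8)/9) = 1.
  m_7 = 9*1 - 8 = 1, d_7 = (91 - 1^2)/9 = 90/9 = 10, a_7 = floor((9 + 1)/10) = 1.
  m_8 = 10*1 - 1 = 9, d_8 = (91 - 9^2)/10 = 10/10 = 1, a_8 = floor((9 + 9)/1) = 18.
  m_9 = 1*18 - 9 = 9, d_9 = (91 - 9^2)/1 = 10/1 = 10: (m_9, d_9) = (m_1, d_1) = (9, 10), so from here the quotients repeat a_1, ..., a_8; the period length is 8.
Hence the expansion of sqrt(91) is a_0 = 9 followed by the repeating block 1, 1, 5, 1, 5, 1, 1, 18 (period 8).

[9; (1, 1, 5, 1, 5, 1, 1, 18)]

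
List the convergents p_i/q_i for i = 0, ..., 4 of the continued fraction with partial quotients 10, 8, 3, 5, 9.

10/1, 81/8, 253/25, 1346/133, 12367/1222

Using the convergent recurrence p_i = a_i*p_{i-1} + p_{i-2}, q_i = a_i*q_{i-1} + q_{i-2} with p_{-2}=0, p_{-1}=1, q_{-2}=1, q_{-1}=0:
  i=0: a_0=10, p_0 = 10*1 + 0 = 10, q_0 = 10*0 + 1 = 1.
  i=1: a_1=8, p_1 = 8*10 + 1 = 81, q_1 = 8*1 + 0 = 8.
  i=2: a_2=3, p_2 = 3*81 + 10 = 253, q_2 = 3*8 + 1 = 25.
  i=3: a_3=5, p_3 = 5*253 + 81 = 1346, q_3 = 5*25 + 8 = 133.
  i=4: a_4=9, p_4 = 9*1346 + 253 = 12367, q_4 = 9*133 + 25 = 1222.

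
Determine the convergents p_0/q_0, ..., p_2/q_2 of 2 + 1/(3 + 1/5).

Using the convergent recurrence p_i = a_i*p_{i-1} + p_{i-2}, q_i = a_i*q_{i-1} + q_{i-2} with p_{-2}=0, p_{-1}=1, q_{-2}=1, q_{-1}=0:
  i=0: a_0=2, p_0 = 2*1 + 0 = 2, q_0 = 2*0 + 1 = 1.
  i=1: a_1=3, p_1 = 3*2 + 1 = 7, q_1 = 3*1 + 0 = 3.
  i=2: a_2=5, p_2 = 5*7 + 2 = 37, q_2 = 5*3 + 1 = 16.

2/1, 7/3, 37/16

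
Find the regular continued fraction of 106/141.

[0; 1, 3, 35]

Run the Euclidean algorithm on 106 and 141; the successive quotients are the partial quotients a_0, a_1, ... (each step inverts the fractional part left over by the previous one):
  106 = 0*141 + 106, so a_0 = 0.
  141 = 1*106 + 35, so a_1 = 1.
  106 = 3*35 + 1, so a_2 = 3.
  35 = 35*1 + 0, so a_3 = 35.
The remainder reaches 0 after 4 divisions, so the expansion has 4 partial quotients, read off in order.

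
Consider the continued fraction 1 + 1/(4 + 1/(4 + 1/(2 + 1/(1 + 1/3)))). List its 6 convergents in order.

1/1, 5/4, 21/17, 47/38, 68/55, 251/203

Using the convergent recurrence p_i = a_i*p_{i-1} + p_{i-2}, q_i = a_i*q_{i-1} + q_{i-2} with p_{-2}=0, p_{-1}=1, q_{-2}=1, q_{-1}=0:
  i=0: a_0=1, p_0 = 1*1 + 0 = 1, q_0 = 1*0 + 1 = 1.
  i=1: a_1=4, p_1 = 4*1 + 1 = 5, q_1 = 4*1 + 0 = 4.
  i=2: a_2=4, p_2 = 4*5 + 1 = 21, q_2 = 4*4 + 1 = 17.
  i=3: a_3=2, p_3 = 2*21 + 5 = 47, q_3 = 2*17 + 4 = 38.
  i=4: a_4=1, p_4 = 1*47 + 21 = 68, q_4 = 1*38 + 17 = 55.
  i=5: a_5=3, p_5 = 3*68 + 47 = 251, q_5 = 3*55 + 38 = 203.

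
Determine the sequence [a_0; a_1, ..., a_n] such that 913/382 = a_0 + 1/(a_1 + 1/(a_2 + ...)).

Run the Euclidean algorithm on 913 and 382; the successive quotients are the partial quotients a_0, a_1, ... (each step inverts the fractional part left over by the previous one):
  913 = 2*382 + 149, so a_0 = 2.
  382 = 2*149 + 84, so a_1 = 2.
  149 = 1*84 + 65, so a_2 = 1.
  84 = 1*65 + 19, so a_3 = 1.
  65 = 3*19 + 8, so a_4 = 3.
  19 = 2*8 + 3, so a_5 = 2.
  8 = 2*3 + 2, so a_6 = 2.
  3 = 1*2 + 1, so a_7 = 1.
  2 = 2*1 + 0, so a_8 = 2.
The remainder reaches 0 after 9 divisions, so the expansion has 9 partial quotients, read off in order.

[2; 2, 1, 1, 3, 2, 2, 1, 2]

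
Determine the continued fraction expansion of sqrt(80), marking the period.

Write x_i = (sqrt(80) + m_i)/d_i with (m_0, d_0) = (0, 1). a_0 = floor(sqrt(80)) = 8, since 8^2 = 64 <= 80 < 81 = 9^2.
Iterate m_{i+1} = d_i*a_i - m_i, d_{i+1} = (80 - m_{i+1}^2)/d_i, a_{i+1} = floor((a_0 + m_{i+1})/d_{i+1}):
  m_1 = 1*8 - 0 = 8, d_1 = (80 - 8^2)/1 = 16/1 = 16, a_1 = floor((8 + 8)/16) = 1.
  m_2 = 16*1 - 8 = 8, d_2 = (80 - 8^2)/16 = 16/16 = 1, a_2 = floor((8 + 8)/1) = 16.
  m_3 = 1*16 - 8 = 8, d_3 = (80 - 8^2)/1 = 16/1 = 16: (m_3, d_3) = (m_1, d_1) = (8, 16), so from here the quotients repeat a_1, a_2; the period length is 2.
Hence the expansion of sqrt(80) is a_0 = 8 followed by the repeating block 1, 16 (period 2).

[8; (1, 16)]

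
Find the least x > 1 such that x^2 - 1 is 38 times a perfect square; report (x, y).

First expand sqrt(38) as a continued fraction. With x_i = (sqrt(38) + m_i)/d_i and (m_0, d_0) = (0, 1): a_0 = floor(sqrt(38)) = 6, since 6^2 = 36 <= 38 < 49 = 7^2.
Iterate m_{i+1} = d_i*a_i - m_i, d_{i+1} = (38 - m_{i+1}^2)/d_i, a_{i+1} = floor((a_0 + m_{i+1})/d_{i+1}):
  m_1 = 1*6 - 0 = 6, d_1 = (38 - 6^2)/1 = 2/1 = 2, a_1 = floor((6 + 6)/2) = 6.
  m_2 = 2*6 - 6 = 6, d_2 = (38 - 6^2)/2 = 2/2 = 1, a_2 = floor((6 + 6)/1) = 12.
  m_3 = 1*12 - 6 = 6, d_3 = (38 - 6^2)/1 = 2/1 = 2: (m_3, d_3) = (m_1, d_1) = (6, 2), so from here the quotients repeat a_1, a_2; the period length is 2.
So sqrt(38) = [6; (6, 12)] with period length k = 2.
k is even, so the fundamental solution of x^2 - 38y^2 = 1 is (p_{k-1}, q_{k-1}) = (p_1, q_1); compute convergents through index 1.
Convergents (p_i = a_i*p_{i-1} + p_{i-2}, q_i = a_i*q_{i-1} + q_{i-2} with p_{-2}=0, p_{-1}=1, q_{-2}=1, q_{-1}=0):
  i=0: a_0=6, p_0 = 6*1 + 0 = 6, q_0 = 6*0 + 1 = 1.
  i=1: a_1=6, p_1 = 6*6 + 1 = 37, q_1 = 6*1 + 0 = 6.
Check: 37^2 - 38*6^2 = 1369 - 1368 = 1, so (x, y) = (37, 6) solves the equation, and by the theorem it is the least positive solution.

(x, y) = (37, 6)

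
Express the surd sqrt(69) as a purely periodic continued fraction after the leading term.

[8; (3, 3, 1, 4, 1, 3, 3, 16)]

Write x_i = (sqrt(69) + m_i)/d_i with (m_0, d_0) = (0, 1). a_0 = floor(sqrt(69)) = 8, since 8^2 = 64 <= 69 < 81 = 9^2.
Iterate m_{i+1} = d_i*a_i - m_i, d_{i+1} = (69 - m_{i+1}^2)/d_i, a_{i+1} = floor((a_0 + m_{i+1})/d_{i+1}):
  m_1 = 1*8 - 0 = 8, d_1 = (69 - 8^2)/1 = 5/1 = 5, a_1 = floor((8 + 8)/5) = 3.
  m_2 = 5*3 - 8 = 7, d_2 = (69 - 7^2)/5 = 20/5 = 4, a_2 = floor((8 + 7)/4) = 3.
  m_3 = 4*3 - 7 = 5, d_3 = (69 - 5^2)/4 = 44/4 = 11, a_3 = floor((8 + 5)/11) = 1.
  m_4 = 11*1 - 5 = 6, d_4 = (69 - 6^2)/11 = 33/11 = 3, a_4 = floor((8 + 6)/3) = 4.
  m_5 = 3*4 - 6 = 6, d_5 = (69 - 6^2)/3 = 33/3 = 11, a_5 = floor((8 + 6)/11) = 1.
  m_6 = 11*1 - 6 = 5, d_6 = (69 - 5^2)/11 = 44/11 = 4, a_6 = floor((8 + 5)/4) = 3.
  m_7 = 4*3 - 5 = 7, d_7 = (69 - 7^2)/4 = 20/4 = 5, a_7 = floor((8 + 7)/5) = 3.
  m_8 = 5*3 - 7 = 8, d_8 = (69 - 8^2)/5 = 5/5 = 1, a_8 = floor((8 + 8)/1) = 16.
  m_9 = 1*16 - 8 = 8, d_9 = (69 - 8^2)/1 = 5/1 = 5: (m_9, d_9) = (m_1, d_1) = (8, 5), so from here the quotients repeat a_1, ..., a_8; the period length is 8.
Hence the expansion of sqrt(69) is a_0 = 8 followed by the repeating block 3, 3, 1, 4, 1, 3, 3, 16 (period 8).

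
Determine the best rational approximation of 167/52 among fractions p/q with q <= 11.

29/9

Expand x = 167/52 as a continued fraction with the Euclidean algorithm:
  167 = 3*52 + 11, so a_0 = 3.
  52 = 4*11 + 8, so a_1 = 4.
  11 = 1*8 + 3, so a_2 = 1.
  8 = 2*3 + 2, so a_3 = 2.
  3 = 1*2 + 1, so a_4 = 1.
  2 = 2*1 + 0, so a_5 = 2.
so x = [3; 4, 1, 2, 1, 2].
Convergents (p_i = a_i*p_{i-1} + p_{i-2}, q_i = a_i*q_{i-1} + q_{i-2} with p_{-2}=0, p_{-1}=1, q_{-2}=1, q_{-1}=0), until the denominator exceeds 11:
  i=0: a_0=3, p_0 = 3*1 + 0 = 3, q_0 = 3*0 + 1 = 1.
  i=1: a_1=4, p_1 = 4*3 + 1 = 13, q_1 = 4*1 + 0 = 4.
  i=2: a_2=1, p_2 = 1*13 + 3 = 16, q_2 = 1*4 + 1 = 5.
  i=3: a_3=2, p_3 = 2*16 + 13 = 45, q_3 = 2*5 + 4 = 14.
q_3 = 14 > 11, so the last convergent with denominator <= 11 is p_2/q_2 = 16/5.
The closest fraction with denominator <= 11 is either p_2/q_2 or the intermediate fraction (k*p_2 + p_1)/(k*q_2 + q_1) with the largest k >= 1 whose denominator stays <= 11; these approach x as k grows, and every other convergent or intermediate fraction in range is farther away.
Largest k: floor((11 - q_1)/q_2) = floor((11 - 4)/5) = 1.
That gives (1*16 + 13)/(1*5 + 4) = 29/9.
Compare the errors: |x - 16/5| = |167*5 - 16*52|/(52*5) = 3/260, and |x - 29/9| = |167*9 - 29*52|/(52*9) = 5/468.
Cross-multiplying, 5*260 = 1300 < 1404 = 3*468, so 5/468 is smaller: the intermediate fraction 29/9 is closer to x than 16/5.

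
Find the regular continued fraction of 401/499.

Run the Euclidean algorithm on 401 and 499; the successive quotients are the partial quotients a_0, a_1, ... (each step inverts the fractional part left over by the previous one):
  401 = 0*499 + 401, so a_0 = 0.
  499 = 1*401 + 98, so a_1 = 1.
  401 = 4*98 + 9, so a_2 = 4.
  98 = 10*9 + 8, so a_3 = 10.
  9 = 1*8 + 1, so a_4 = 1.
  8 = 8*1 + 0, so a_5 = 8.
The remainder reaches 0 after 6 divisions, so the expansion has 6 partial quotients, read off in order.

[0; 1, 4, 10, 1, 8]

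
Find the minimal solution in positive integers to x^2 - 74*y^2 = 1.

(x, y) = (3699, 430)

First expand sqrt(74) as a continued fraction. With x_i = (sqrt(74) + m_i)/d_i and (m_0, d_0) = (0, 1): a_0 = floor(sqrt(74)) = 8, since 8^2 = 64 <= 74 < 81 = 9^2.
Iterate m_{i+1} = d_i*a_i - m_i, d_{i+1} = (74 - m_{i+1}^2)/d_i, a_{i+1} = floor((a_0 + m_{i+1})/d_{i+1}):
  m_1 = 1*8 - 0 = 8, d_1 = (74 - 8^2)/1 = 10/1 = 10, a_1 = floor((8 + 8)/10) = 1.
  m_2 = 10*1 - 8 = 2, d_2 = (74 - 2^2)/10 = 70/10 = 7, a_2 = floor((8 + 2)/7) = 1.
  m_3 = 7*1 - 2 = 5, d_3 = (74 - 5^2)/7 = 49/7 = 7, a_3 = floor((8 + 5)/7) = 1.
  m_4 = 7*1 - 5 = 2, d_4 = (74 - 2^2)/7 = 70/7 = 10, a_4 = floor((8 + 2)/10) = 1.
  m_5 = 10*1 - 2 = 8, d_5 = (74 - 8^2)/10 = 10/10 = 1, a_5 = floor((8 + 8)/1) = 16.
  m_6 = 1*16 - 8 = 8, d_6 = (74 - 8^2)/1 = 10/1 = 10: (m_6, d_6) = (m_1, d_1) = (8, 10), so from here the quotients repeat a_1, ..., a_5; the period length is 5.
So sqrt(74) = [8; (1, 1, 1, 1, 16)] with period length k = 5.
k is odd, so (p_{k-1}, q_{k-1}) only solves x^2 - 74y^2 = -1 and the fundamental solution of x^2 - 74y^2 = 1 is (p_{2k-1}, q_{2k-1}) = (p_9, q_9); compute convergents through index 9, running through the period twice.
Convergents (p_i = a_i*p_{i-1} + p_{i-2}, q_i = a_i*q_{i-1} + q_{i-2} with p_{-2}=0, p_{-1}=1, q_{-2}=1, q_{-1}=0):
  i=0: a_0=8, p_0 = 8*1 + 0 = 8, q_0 = 8*0 + 1 = 1.
  i=1: a_1=1, p_1 = 1*8 + 1 = 9, q_1 = 1*1 + 0 = 1.
  i=2: a_2=1, p_2 = 1*9 + 8 = 17, q_2 = 1*1 + 1 = 2.
  i=3: a_3=1, p_3 = 1*17 + 9 = 26, q_3 = 1*2 + 1 = 3.
  i=4: a_4=1, p_4 = 1*26 + 17 = 43, q_4 = 1*3 + 2 = 5.
  i=5: a_5=16, p_5 = 16*43 + 26 = 714, q_5 = 16*5 + 3 = 83.
  i=6: a_6=1, p_6 = 1*714 + 43 = 757, q_6 = 1*83 + 5 = 88.
  i=7: a_7=1, p_7 = 1*757 + 714 = 1471, q_7 = 1*88 + 83 = 171.
  i=8: a_8=1, p_8 = 1*1471 + 757 = 2228, q_8 = 1*171 + 88 = 259.
  i=9: a_9=1, p_9 = 1*2228 + 1471 = 3699, q_9 = 1*259 + 171 = 430.
Indeed p_4^2 - 74*q_4^2 = 1849 - 1850 = -1, not +1.
Check: 3699^2 - 74*430^2 = 13682601 - 13682600 = 1, so (x, y) = (3699, 430) solves the equation, and by the theorem it is the least positive solution.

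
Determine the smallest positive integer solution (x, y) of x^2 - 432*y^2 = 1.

First expand sqrt(432) as a continued fraction. With x_i = (sqrt(432) + m_i)/d_i and (m_0, d_0) = (0, 1): a_0 = floor(sqrt(432)) = 20, since 20^2 = 400 <= 432 < 441 = 21^2.
Iterate m_{i+1} = d_i*a_i - m_i, d_{i+1} = (432 - m_{i+1}^2)/d_i, a_{i+1} = floor((a_0 + m_{i+1})/d_{i+1}):
  m_1 = 1*20 - 0 = 20, d_1 = (432 - 20^2)/1 = 32/1 = 32, a_1 = floor((20 + 20)/32) = 1.
  m_2 = 32*1 - 20 = 12, d_2 = (432 - 12^2)/32 = 288/32 = 9, a_2 = floor((20 + 12)/9) = 3.
  m_3 = 9*3 - 12 = 15, d_3 = (432 - 15^2)/9 = 207/9 = 23, a_3 = floor((20 + 15)/23) = 1.
  m_4 = 23*1 - 15 = 8, d_4 = (432 - 8^2)/23 = 368/23 = 16, a_4 = floor((20 + 8)/16) = 1.
  m_5 = 16*1 - 8 = 8, d_5 = (432 - 8^2)/16 = 368/16 = 23, a_5 = floor((20 + 8)/23) = 1.
  m_6 = 23*1 - 8 = 15, d_6 = (432 - 15^2)/23 = 207/23 = 9, a_6 = floor((20 + 15)/9) = 3.
  m_7 = 9*3 - 15 = 12, d_7 = (432 - 12^2)/9 = 288/9 = 32, a_7 = floor((20 + 12)/32) = 1.
  m_8 = 32*1 - 12 = 20, d_8 = (432 - 20^2)/32 = 32/32 = 1, a_8 = floor((20 + 20)/1) = 40.
  m_9 = 1*40 - 20 = 20, d_9 = (432 - 20^2)/1 = 32/1 = 32: (m_9, d_9) = (m_1, d_1) = (20, 32), so from here the quotients repeat a_1, ..., a_8; the period length is 8.
So sqrt(432) = [20; (1, 3, 1, 1, 1, 3, 1, 40)] with period length k = 8.
k is even, so the fundamental solution of x^2 - 432y^2 = 1 is (p_{k-1}, q_{k-1}) = (p_7, q_7); compute convergents through index 7.
Convergents (p_i = a_i*p_{i-1} + p_{i-2}, q_i = a_i*q_{i-1} + q_{i-2} with p_{-2}=0, p_{-1}=1, q_{-2}=1, q_{-1}=0):
  i=0: a_0=20, p_0 = 20*1 + 0 = 20, q_0 = 20*0 + 1 = 1.
  i=1: a_1=1, p_1 = 1*20 + 1 = 21, q_1 = 1*1 + 0 = 1.
  i=2: a_2=3, p_2 = 3*21 + 20 = 83, q_2 = 3*1 + 1 = 4.
  i=3: a_3=1, p_3 = 1*83 + 21 = 104, q_3 = 1*4 + 1 = 5.
  i=4: a_4=1, p_4 = 1*104 + 83 = 187, q_4 = 1*5 + 4 = 9.
  i=5: a_5=1, p_5 = 1*187 + 104 = 291, q_5 = 1*9 + 5 = 14.
  i=6: a_6=3, p_6 = 3*291 + 187 = 1060, q_6 = 3*14 + 9 = 51.
  i=7: a_7=1, p_7 = 1*1060 + 291 = 1351, q_7 = 1*51 + 14 = 65.
Check: 1351^2 - 432*65^2 = 1825201 - 1825200 = 1, so (x, y) = (1351, 65) solves the equation, and by the theorem it is the least positive solution.

(x, y) = (1351, 65)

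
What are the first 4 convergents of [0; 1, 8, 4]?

Using the convergent recurrence p_i = a_i*p_{i-1} + p_{i-2}, q_i = a_i*q_{i-1} + q_{i-2} with p_{-2}=0, p_{-1}=1, q_{-2}=1, q_{-1}=0:
  i=0: a_0=0, p_0 = 0*1 + 0 = 0, q_0 = 0*0 + 1 = 1.
  i=1: a_1=1, p_1 = 1*0 + 1 = 1, q_1 = 1*1 + 0 = 1.
  i=2: a_2=8, p_2 = 8*1 + 0 = 8, q_2 = 8*1 + 1 = 9.
  i=3: a_3=4, p_3 = 4*8 + 1 = 33, q_3 = 4*9 + 1 = 37.

0/1, 1/1, 8/9, 33/37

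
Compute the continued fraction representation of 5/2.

Run the Euclidean algorithm on 5 and 2; the successive quotients are the partial quotients a_0, a_1, ... (each step inverts the fractional part left over by the previous one):
  5 = 2*2 + 1, so a_0 = 2.
  2 = 2*1 + 0, so a_1 = 2.
The remainder reaches 0 after 2 divisions, so the expansion has 2 partial quotients, read off in order.

[2; 2]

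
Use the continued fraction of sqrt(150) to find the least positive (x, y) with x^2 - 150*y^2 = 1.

(x, y) = (49, 4)

First expand sqrt(150) as a continued fraction. With x_i = (sqrt(150) + m_i)/d_i and (m_0, d_0) = (0, 1): a_0 = floor(sqrt(150)) = 12, since 12^2 = 144 <= 150 < 169 = 13^2.
Iterate m_{i+1} = d_i*a_i - m_i, d_{i+1} = (150 - m_{i+1}^2)/d_i, a_{i+1} = floor((a_0 + m_{i+1})/d_{i+1}):
  m_1 = 1*12 - 0 = 12, d_1 = (150 - 12^2)/1 = 6/1 = 6, a_1 = floor((12 + 12)/6) = 4.
  m_2 = 6*4 - 12 = 12, d_2 = (150 - 12^2)/6 = 6/6 = 1, a_2 = floor((12 + 12)/1) = 24.
  m_3 = 1*24 - 12 = 12, d_3 = (150 - 12^2)/1 = 6/1 = 6: (m_3, d_3) = (m_1, d_1) = (12, 6), so from here the quotients repeat a_1, a_2; the period length is 2.
So sqrt(150) = [12; (4, 24)] with period length k = 2.
k is even, so the fundamental solution of x^2 - 150y^2 = 1 is (p_{k-1}, q_{k-1}) = (p_1, q_1); compute convergents through index 1.
Convergents (p_i = a_i*p_{i-1} + p_{i-2}, q_i = a_i*q_{i-1} + q_{i-2} with p_{-2}=0, p_{-1}=1, q_{-2}=1, q_{-1}=0):
  i=0: a_0=12, p_0 = 12*1 + 0 = 12, q_0 = 12*0 + 1 = 1.
  i=1: a_1=4, p_1 = 4*12 + 1 = 49, q_1 = 4*1 + 0 = 4.
Check: 49^2 - 150*4^2 = 2401 - 2400 = 1, so (x, y) = (49, 4) solves the equation, and by the theorem it is the least positive solution.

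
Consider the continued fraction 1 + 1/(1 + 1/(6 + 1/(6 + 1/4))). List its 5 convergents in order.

1/1, 2/1, 13/7, 80/43, 333/179

Using the convergent recurrence p_i = a_i*p_{i-1} + p_{i-2}, q_i = a_i*q_{i-1} + q_{i-2} with p_{-2}=0, p_{-1}=1, q_{-2}=1, q_{-1}=0:
  i=0: a_0=1, p_0 = 1*1 + 0 = 1, q_0 = 1*0 + 1 = 1.
  i=1: a_1=1, p_1 = 1*1 + 1 = 2, q_1 = 1*1 + 0 = 1.
  i=2: a_2=6, p_2 = 6*2 + 1 = 13, q_2 = 6*1 + 1 = 7.
  i=3: a_3=6, p_3 = 6*13 + 2 = 80, q_3 = 6*7 + 1 = 43.
  i=4: a_4=4, p_4 = 4*80 + 13 = 333, q_4 = 4*43 + 7 = 179.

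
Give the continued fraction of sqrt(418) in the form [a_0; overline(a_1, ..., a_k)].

[20; overline(2, 4, 20, 4, 2, 40)]

Write x_i = (sqrt(418) + m_i)/d_i with (m_0, d_0) = (0, 1). a_0 = floor(sqrt(418)) = 20, since 20^2 = 400 <= 418 < 441 = 21^2.
Iterate m_{i+1} = d_i*a_i - m_i, d_{i+1} = (418 - m_{i+1}^2)/d_i, a_{i+1} = floor((a_0 + m_{i+1})/d_{i+1}):
  m_1 = 1*20 - 0 = 20, d_1 = (418 - 20^2)/1 = 18/1 = 18, a_1 = floor((20 + 20)/18) = 2.
  m_2 = 18*2 - 20 = 16, d_2 = (418 - 16^2)/18 = 162/18 = 9, a_2 = floor((20 + 16)/9) = 4.
  m_3 = 9*4 - 16 = 20, d_3 = (418 - 20^2)/9 = 18/9 = 2, a_3 = floor((20 + 20)/2) = 20.
  m_4 = 2*20 - 20 = 20, d_4 = (418 - 20^2)/2 = 18/2 = 9, a_4 = floor((20 + 20)/9) = 4.
  m_5 = 9*4 - 20 = 16, d_5 = (418 - 16^2)/9 = 162/9 = 18, a_5 = floor((20 + 16)/18) = 2.
  m_6 = 18*2 - 16 = 20, d_6 = (418 - 20^2)/18 = 18/18 = 1, a_6 = floor((20 + 20)/1) = 40.
  m_7 = 1*40 - 20 = 20, d_7 = (418 - 20^2)/1 = 18/1 = 18: (m_7, d_7) = (m_1, d_1) = (20, 18), so from here the quotients repeat a_1, ..., a_6; the period length is 6.
Hence the expansion of sqrt(418) is a_0 = 20 followed by the repeating block 2, 4, 20, 4, 2, 40 (period 6).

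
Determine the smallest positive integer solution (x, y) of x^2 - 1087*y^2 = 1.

(x, y) = (1088, 33)

First expand sqrt(1087) as a continued fraction. With x_i = (sqrt(1087) + m_i)/d_i and (m_0, d_0) = (0, 1): a_0 = floor(sqrt(1087)) = 32, since 32^2 = 1024 <= 1087 < 1089 = 33^2.
Iterate m_{i+1} = d_i*a_i - m_i, d_{i+1} = (1087 - m_{i+1}^2)/d_i, a_{i+1} = floor((a_0 + m_{i+1})/d_{i+1}):
  m_1 = 1*32 - 0 = 32, d_1 = (1087 - 32^2)/1 = 63/1 = 63, a_1 = floor((32 + 32)/63) = 1.
  m_2 = 63*1 - 32 = 31, d_2 = (1087 - 31^2)/63 = 126/63 = 2, a_2 = floor((32 + 31)/2) = 31.
  m_3 = 2*31 - 31 = 31, d_3 = (1087 - 31^2)/2 = 126/2 = 63, a_3 = floor((32 + 31)/63) = 1.
  m_4 = 63*1 - 31 = 32, d_4 = (1087 - 32^2)/63 = 63/63 = 1, a_4 = floor((32 + 32)/1) = 64.
  m_5 = 1*64 - 32 = 32, d_5 = (1087 - 32^2)/1 = 63/1 = 63: (m_5, d_5) = (m_1, d_1) = (32, 63), so from here the quotients repeat a_1, ..., a_4; the period length is 4.
So sqrt(1087) = [32; (1, 31, 1, 64)] with period length k = 4.
k is even, so the fundamental solution of x^2 - 1087y^2 = 1 is (p_{k-1}, q_{k-1}) = (p_3, q_3); compute convergents through index 3.
Convergents (p_i = a_i*p_{i-1} + p_{i-2}, q_i = a_i*q_{i-1} + q_{i-2} with p_{-2}=0, p_{-1}=1, q_{-2}=1, q_{-1}=0):
  i=0: a_0=32, p_0 = 32*1 + 0 = 32, q_0 = 32*0 + 1 = 1.
  i=1: a_1=1, p_1 = 1*32 + 1 = 33, q_1 = 1*1 + 0 = 1.
  i=2: a_2=31, p_2 = 31*33 + 32 = 1055, q_2 = 31*1 + 1 = 32.
  i=3: a_3=1, p_3 = 1*1055 + 33 = 1088, q_3 = 1*32 + 1 = 33.
Check: 1088^2 - 1087*33^2 = 1183744 - 1183743 = 1, so (x, y) = (1088, 33) solves the equation, and by the theorem it is the least positive solution.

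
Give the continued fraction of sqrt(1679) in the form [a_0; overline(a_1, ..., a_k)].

[40; overline(1, 39, 1, 80)]

Write x_i = (sqrt(1679) + m_i)/d_i with (m_0, d_0) = (0, 1). a_0 = floor(sqrt(1679)) = 40, since 40^2 = 1600 <= 1679 < 1681 = 41^2.
Iterate m_{i+1} = d_i*a_i - m_i, d_{i+1} = (1679 - m_{i+1}^2)/d_i, a_{i+1} = floor((a_0 + m_{i+1})/d_{i+1}):
  m_1 = 1*40 - 0 = 40, d_1 = (1679 - 40^2)/1 = 79/1 = 79, a_1 = floor((40 + 40)/79) = 1.
  m_2 = 79*1 - 40 = 39, d_2 = (1679 - 39^2)/79 = 158/79 = 2, a_2 = floor((40 + 39)/2) = 39.
  m_3 = 2*39 - 39 = 39, d_3 = (1679 - 39^2)/2 = 158/2 = 79, a_3 = floor((40 + 39)/79) = 1.
  m_4 = 79*1 - 39 = 40, d_4 = (1679 - 40^2)/79 = 79/79 = 1, a_4 = floor((40 + 40)/1) = 80.
  m_5 = 1*80 - 40 = 40, d_5 = (1679 - 40^2)/1 = 79/1 = 79: (m_5, d_5) = (m_1, d_1) = (40, 79), so from here the quotients repeat a_1, ..., a_4; the period length is 4.
Hence the expansion of sqrt(1679) is a_0 = 40 followed by the repeating block 1, 39, 1, 80 (period 4).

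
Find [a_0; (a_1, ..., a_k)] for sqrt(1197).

Write x_i = (sqrt(1197) + m_i)/d_i with (m_0, d_0) = (0, 1). a_0 = floor(sqrt(1197)) = 34, since 34^2 = 1156 <= 1197 < 1225 = 35^2.
Iterate m_{i+1} = d_i*a_i - m_i, d_{i+1} = (1197 - m_{i+1}^2)/d_i, a_{i+1} = floor((a_0 + m_{i+1})/d_{i+1}):
  m_1 = 1*34 - 0 = 34, d_1 = (1197 - 34^2)/1 = 41/1 = 41, a_1 = floor((34 + 34)/41) = 1.
  m_2 = 41*1 - 34 = 7, d_2 = (1197 - 7^2)/41 = 1148/41 = 28, a_2 = floor((34 + 7)/28) = 1.
  m_3 = 28*1 - 7 = 21, d_3 = (1197 - 21^2)/28 = 756/28 = 27, a_3 = floor((34 + 21)/27) = 2.
  m_4 = 27*2 - 21 = 33, d_4 = (1197 - 33^2)/27 = 108/27 = 4, a_4 = floor((34 + 33)/4) = 16.
  m_5 = 4*16 - 33 = 31, d_5 = (1197 - 31^2)/4 = 236/4 = 59, a_5 = floor((34 + 31)/59) = 1.
  m_6 = 59*1 - 31 = 28, d_6 = (1197 - 28^2)/59 = 413/59 = 7, a_6 = floor((34 + 28)/7) = 8.
  m_7 = 7*8 - 28 = 28, d_7 = (1197 - 28^2)/7 = 413/7 = 59, a_7 = floor((34 + 28)/59) = 1.
  m_8 = 59*1 - 28 = 31, d_8 = (1197 - 31^2)/59 = 236/59 = 4, a_8 = floor((34 + 31)/4) = 16.
  m_9 = 4*16 - 31 = 33, d_9 = (1197 - 33^2)/4 = 108/4 = 27, a_9 = floor((34 + 33)/27) = 2.
  m_10 = 27*2 - 33 = 21, d_10 = (1197 - 21^2)/27 = 756/27 = 28, a_10 = floor((34 + 21)/28) = 1.
  m_11 = 28*1 - 21 = 7, d_11 = (1197 - 7^2)/28 = 1148/28 = 41, a_11 = floor((34 + 7)/41) = 1.
  m_12 = 41*1 - 7 = 34, d_12 = (1197 - 34^2)/41 = 41/41 = 1, a_12 = floor((34 + 34)/1) = 68.
  m_13 = 1*68 - 34 = 34, d_13 = (1197 - 34^2)/1 = 41/1 = 41: (m_13, d_13) = (m_1, d_1) = (34, 41), so from here the quotients repeat a_1, ..., a_12; the period length is 12.
Hence the expansion of sqrt(1197) is a_0 = 34 followed by the repeating block 1, 1, 2, 16, 1, 8, 1, 16, 2, 1, 1, 68 (period 12).

[34; (1, 1, 2, 16, 1, 8, 1, 16, 2, 1, 1, 68)]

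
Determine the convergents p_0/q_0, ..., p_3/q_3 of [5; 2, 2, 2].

5/1, 11/2, 27/5, 65/12

Using the convergent recurrence p_i = a_i*p_{i-1} + p_{i-2}, q_i = a_i*q_{i-1} + q_{i-2} with p_{-2}=0, p_{-1}=1, q_{-2}=1, q_{-1}=0:
  i=0: a_0=5, p_0 = 5*1 + 0 = 5, q_0 = 5*0 + 1 = 1.
  i=1: a_1=2, p_1 = 2*5 + 1 = 11, q_1 = 2*1 + 0 = 2.
  i=2: a_2=2, p_2 = 2*11 + 5 = 27, q_2 = 2*2 + 1 = 5.
  i=3: a_3=2, p_3 = 2*27 + 11 = 65, q_3 = 2*5 + 2 = 12.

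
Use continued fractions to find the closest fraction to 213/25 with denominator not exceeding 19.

Expand x = 213/25 as a continued fraction with the Euclidean algorithm:
  213 = 8*25 + 13, so a_0 = 8.
  25 = 1*13 + 12, so a_1 = 1.
  13 = 1*12 + 1, so a_2 = 1.
  12 = 12*1 + 0, so a_3 = 12.
so x = [8; 1, 1, 12].
Convergents (p_i = a_i*p_{i-1} + p_{i-2}, q_i = a_i*q_{i-1} + q_{i-2} with p_{-2}=0, p_{-1}=1, q_{-2}=1, q_{-1}=0), until the denominator exceeds 19:
  i=0: a_0=8, p_0 = 8*1 + 0 = 8, q_0 = 8*0 + 1 = 1.
  i=1: a_1=1, p_1 = 1*8 + 1 = 9, q_1 = 1*1 + 0 = 1.
  i=2: a_2=1, p_2 = 1*9 + 8 = 17, q_2 = 1*1 + 1 = 2.
  i=3: a_3=12, p_3 = 12*17 + 9 = 213, q_3 = 12*2 + 1 = 25.
q_3 = 25 > 19, so the last convergent with denominator <= 19 is p_2/q_2 = 17/2.
The closest fraction with denominator <= 19 is either p_2/q_2 or the intermediate fraction (k*p_2 + p_1)/(k*q_2 + q_1) with the largest k >= 1 whose denominator stays <= 19; these approach x as k grows, and every other convergent or intermediate fraction in range is farther away.
Largest k: floor((19 - q_1)/q_2) = floor((19 - 1)/2) = 9.
That gives (9*17 + 9)/(9*2 + 1) = 162/19.
Compare the errors: |x - 17/2| = |213*2 - 17*25|/(25*2) = 1/50, and |x - 162/19| = |213*19 - 162*25|/(25*19) = 3/475.
Cross-multiplying, 3*50 = 150 < 475 = 1*475, so 3/475 is smaller: the intermediate fraction 162/19 is closer to x than 17/2.

162/19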